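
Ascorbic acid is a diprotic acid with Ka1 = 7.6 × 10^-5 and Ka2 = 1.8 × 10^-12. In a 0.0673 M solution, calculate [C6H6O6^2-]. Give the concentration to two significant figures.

First ionization gives [H+] ≈ [HC6H6O6-] = 2.26 × 10^-3 M.
Second step: Ka2 = [H+][C6H6O6^2-]/[HC6H6O6-] ≈ [C6H6O6^2-] (since [H+] ≈ [HC6H6O6-]).
So [C6H6O6^2-] ≈ Ka2.

1.8 × 10^-12 M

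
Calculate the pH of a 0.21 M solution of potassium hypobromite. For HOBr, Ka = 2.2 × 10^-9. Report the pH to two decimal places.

OBr- is the conjugate base of the weak acid HOBr.
Kb = Kw/Ka = 1.0×10^-14 / 2.2 × 10^-9 = 4.55 × 10^-6
From the ICE table, Kb = [OH-]²/(0.21 − [OH-]) = 4.55 × 10^-6.
Neglecting [OH-] in the denominator: [OH-] = √(4.55 × 10^-6 × 0.21) = 9.77 × 10^-4 M
pOH = −log(9.77 × 10^-4) = 3.01; pH = 14.00 − 3.01 = 10.99

pH = 10.99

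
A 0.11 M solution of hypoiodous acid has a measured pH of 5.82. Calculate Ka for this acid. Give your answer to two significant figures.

[H+] = 10^(-5.82) = 1.51 × 10^-6 M
At equilibrium [HA] = 0.11 − 1.51 × 10^-6 = 1.10 × 10^-1 M
Ka = [H+][A-]/[HA] = (1.51 × 10^-6)² / 1.10 × 10^-1 = 2.1 × 10^-11

Ka = 2.1 × 10^-11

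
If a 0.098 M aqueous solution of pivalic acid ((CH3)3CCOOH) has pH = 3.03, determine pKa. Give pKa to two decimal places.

pKa = 5.05

[H+] = 10^(-3.03) = 9.33 × 10^-4 M
At equilibrium [HA] = 0.098 − 9.33 × 10^-4 = 9.71 × 10^-2 M
Ka = [H+][A-]/[HA] = (9.33 × 10^-4)² / 9.71 × 10^-2 = 8.96 × 10^-6
pKa = -log(8.96 × 10^-6) = 5.05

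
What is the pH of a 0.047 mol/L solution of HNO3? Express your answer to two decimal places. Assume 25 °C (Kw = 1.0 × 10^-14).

HNO3 is a strong acid and dissociates completely, so [H+] = 0.047 M.
pH = -log(0.047) = 1.33

pH = 1.33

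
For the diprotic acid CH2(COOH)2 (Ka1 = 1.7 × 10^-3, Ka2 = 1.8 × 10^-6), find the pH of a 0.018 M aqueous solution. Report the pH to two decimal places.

pH = 2.32

Ka1 ≫ Ka2, so treat the first dissociation as the only significant source of H+.
Ka1 = x²/(0.018 − x) = 1.7 × 10^-3
Solving the quadratic: x = (−Ka1 + √(Ka1² + 4·Ka1·C₀))/2 = 4.75 × 10^-3 M
pH = −log(4.75 × 10^-3) = 2.32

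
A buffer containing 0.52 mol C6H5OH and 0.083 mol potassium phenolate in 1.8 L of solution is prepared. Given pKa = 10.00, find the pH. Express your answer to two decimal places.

pH = 9.20

Henderson–Hasselbalch: pH = pKa + log([C6H5O-]/[C6H5OH]) = 10.00 + log(0.083/0.52)
pH = 10.00 + (-0.797) = 9.20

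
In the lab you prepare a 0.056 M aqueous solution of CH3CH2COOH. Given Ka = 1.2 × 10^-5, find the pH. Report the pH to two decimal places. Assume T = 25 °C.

pH = 3.09

CH3CH2COOH ⇌ CH3CH2COO- + H+
Ka = [H+]²/(0.056 − [H+]) = 1.2 × 10^-5
Neglecting [H+] in the denominator: [H+] = √(1.2 × 10^-5 × 0.056) = 8.20 × 10^-4 M
([H+]/C₀ = 1.5% < 5%, so the approximation holds.)
pH = −log[H+] = −log(8.20 × 10^-4) = 3.09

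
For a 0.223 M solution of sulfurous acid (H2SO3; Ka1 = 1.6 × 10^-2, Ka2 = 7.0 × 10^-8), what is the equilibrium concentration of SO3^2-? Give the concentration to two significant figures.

7.0 × 10^-8 M

First ionization gives [H+] ≈ [HSO3-] = 5.23 × 10^-2 M.
Second step: Ka2 = [H+][SO3^2-]/[HSO3-] ≈ [SO3^2-] (since [H+] ≈ [HSO3-]).
So [SO3^2-] ≈ Ka2.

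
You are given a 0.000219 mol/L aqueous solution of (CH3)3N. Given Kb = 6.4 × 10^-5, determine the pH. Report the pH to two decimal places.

(CH3)3N + H2O ⇌ (CH3)3NH+ + OH-
Let x = [OH-] at equilibrium. Kb = x²/(0.000219 − x).
x is not negligible relative to C₀; solve x² + 6.4e-05·x − 1.4e-08 = 0.
x = [−6.4e-05 + √(6.4e-05² + 5.61e-08)]/2 = 9.06 × 10^-5 M
pOH = −log(9.06 × 10^-5) = 4.04; pH = 14.00 − 4.04 = 9.96

pH = 9.96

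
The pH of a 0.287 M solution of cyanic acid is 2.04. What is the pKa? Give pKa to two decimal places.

pKa = 3.52

[H+] = 10^(-2.04) = 9.12 × 10^-3 M
At equilibrium [HA] = 0.287 − 9.12 × 10^-3 = 2.78 × 10^-1 M
Ka = [H+][A-]/[HA] = (9.12 × 10^-3)² / 2.78 × 10^-1 = 2.99 × 10^-4
pKa = -log(2.99 × 10^-4) = 3.52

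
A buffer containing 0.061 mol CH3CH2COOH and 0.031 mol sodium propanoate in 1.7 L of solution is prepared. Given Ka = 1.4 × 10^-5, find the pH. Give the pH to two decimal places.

pH = 4.56

pKa = −log(1.4 × 10^-5) = 4.854
pH = pKa + log([A⁻]/[HA]) = 4.854 + log(0.031/0.061)
pH = 4.854 + (-0.294) = 4.56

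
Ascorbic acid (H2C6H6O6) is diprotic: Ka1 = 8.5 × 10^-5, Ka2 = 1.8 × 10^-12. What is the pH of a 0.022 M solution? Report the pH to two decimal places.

pH = 2.88

Since Ka1 ≫ Ka2, the first ionization dominates [H+].
Ka1 = x²/(0.022 − x) = 8.5 × 10^-5
Solving the quadratic: x = (−Ka1 + √(Ka1² + 4·Ka1·C₀))/2 = 1.33 × 10^-3 M
pH = −log(1.33 × 10^-3) = 2.88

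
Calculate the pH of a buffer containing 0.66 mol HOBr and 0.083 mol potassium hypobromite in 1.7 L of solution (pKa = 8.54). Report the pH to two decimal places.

pH = 7.64

Using pH = pKa + log([base]/[acid]) with [base]/[acid] = 0.083/0.66:
pH = 8.54 + (-0.900) = 7.64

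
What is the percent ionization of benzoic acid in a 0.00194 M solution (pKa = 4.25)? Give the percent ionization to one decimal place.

15.6%

C6H5COOH ⇌ C6H5COO- + H+; let x = [H+] at equilibrium.
Ka = 10^(−4.25) = 5.62 × 10^-5
Ka = x²/(C₀ − x); solving the quadratic gives x = 3.03 × 10^-4 M.
% ionization = x/C₀ × 100% = 3.03 × 10^-4/0.00194 × 100% = 15.6%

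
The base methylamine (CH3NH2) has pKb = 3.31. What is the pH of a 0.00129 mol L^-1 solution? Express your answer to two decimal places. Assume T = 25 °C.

pH = 10.77

CH3NH2 + H2O ⇌ CH3NH3+ + OH-
Kb = 10^(−3.31) = 4.90 × 10^-4
From the ICE table, Kb = [OH-]²/(0.00129 − [OH-]) = 4.90 × 10^-4.
Here C₀/Kb ≈ 2.63, so the small-[OH-] approximation fails. Use the quadratic:
[OH-] = [−0.00049 + √(0.00049² + 2.53e-06)]/2 = 5.87 × 10^-4 M
pOH = −log(5.87 × 10^-4) = 3.23; pH = 14.00 − 3.23 = 10.77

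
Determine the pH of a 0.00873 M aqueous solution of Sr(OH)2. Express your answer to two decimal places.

Sr(OH)2 is a strong base (each formula unit releases 2 OH-); [OH-] = 0.0175 M.
pOH = -log(0.0175) = 1.76
pH = 14.00 - 1.76 = 12.24

pH = 12.24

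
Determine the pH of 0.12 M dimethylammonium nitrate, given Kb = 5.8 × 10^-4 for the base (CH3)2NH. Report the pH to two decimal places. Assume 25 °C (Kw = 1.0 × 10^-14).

pH = 5.84

(CH3)2NH2+ is the conjugate acid of the weak base (CH3)2NH.
Ka = Kw/Kb = 1.0×10^-14 / 5.8 × 10^-4 = 1.72 × 10^-11
From the ICE table, Ka = [H+]²/(0.12 − [H+]) = 1.72 × 10^-11.
Assume [H+] ≪ 0.12: [H+] ≈ √(1.72 × 10^-11 × 0.12) = 1.44 × 10^-6 M
pH = −log[H+] = −log(1.44 × 10^-6) = 5.84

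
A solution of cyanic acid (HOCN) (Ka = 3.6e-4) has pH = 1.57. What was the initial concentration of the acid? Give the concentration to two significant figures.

C₀ = 2.0 M

[H+] = 10^(-1.57) = 2.69 × 10^-2 M = x
Ka = x²/(C₀ − x) ⇒ C₀ = x + x²/Ka
C₀ = 2.69 × 10^-2 + (2.69 × 10^-2)²/(3.6 × 10^-4) = 2.04 M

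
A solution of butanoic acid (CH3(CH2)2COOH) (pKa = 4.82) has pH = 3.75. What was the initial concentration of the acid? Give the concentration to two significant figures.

C₀ = 2.3 × 10^-3 M

[H+] = 10^(-3.75) = 1.78 × 10^-4 M = x
Ka = 10^(−4.82) = 1.51 × 10^-5
Ka = x²/(C₀ − x) ⇒ C₀ = x + x²/Ka
C₀ = 1.78 × 10^-4 + (1.78 × 10^-4)²/(1.51 × 10^-5) = 2.28 × 10^-3 M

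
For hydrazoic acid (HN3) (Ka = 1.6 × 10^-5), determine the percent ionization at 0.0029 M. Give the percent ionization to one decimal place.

HN3 ⇌ N3- + H+; let x = [H+] at equilibrium.
Solve x² + 1.6e-05x − 4.64e-08 = 0 → x = 2.08 × 10^-4 M
% ionization = x/C₀ × 100% = 2.08 × 10^-4/0.0029 × 100% = 7.2%

7.2%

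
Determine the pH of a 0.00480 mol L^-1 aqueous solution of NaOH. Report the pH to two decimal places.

pH = 11.68

NaOH is a strong base; [OH-] = 0.0048 M.
pOH = -log(0.0048) = 2.32
pH = 14.00 - 2.32 = 11.68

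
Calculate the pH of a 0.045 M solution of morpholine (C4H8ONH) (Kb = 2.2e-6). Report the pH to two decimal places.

pH = 10.50

C4H8ONH + H2O ⇌ C4H8ONH2+ + OH-
Kb = x²/(0.045 − x) = 2.2 × 10^-6
Since Kb ≪ C₀, x ≈ √(Kb·C₀) = 3.15 × 10^-4 M.
pOH = −log(3.15 × 10^-4) = 3.50; pH = 14.00 − 3.50 = 10.50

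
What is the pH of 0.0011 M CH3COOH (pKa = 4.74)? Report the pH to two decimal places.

CH3COOH ⇌ CH3COO- + H+
Ka = 10^(−4.74) = 1.82 × 10^-5
Ka = x²/(0.0011 − x) = 1.82 × 10^-5
Here C₀/Ka ≈ 60.4, so the small-x approximation fails. Use the quadratic:
x = (−Ka + √(Ka² + 4·Ka·C₀))/2 = 1.33 × 10^-4 M
pH = −log[H+] = −log(1.33 × 10^-4) = 3.88

pH = 3.88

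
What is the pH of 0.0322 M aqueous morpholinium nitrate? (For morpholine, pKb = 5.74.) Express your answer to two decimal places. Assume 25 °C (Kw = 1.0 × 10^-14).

C4H8ONH2+ is the conjugate acid of the weak base C4H8ONH.
Kb = 10^(−5.74) = 1.82 × 10^-6
Ka = Kw/Kb = 1.0×10^-14 / 1.82 × 10^-6 = 5.49 × 10^-9
Let x = [H+] at equilibrium. Ka = x²/(0.0322 − x).
Since Ka ≪ C₀, x ≈ √(Ka·C₀) = 1.33 × 10^-5 M.
pH = −log(1.33 × 10^-5) = 4.88

pH = 4.88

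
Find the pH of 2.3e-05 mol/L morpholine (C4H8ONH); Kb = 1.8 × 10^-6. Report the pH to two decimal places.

C4H8ONH + H2O ⇌ C4H8ONH2+ + OH-
Kb = [OH-]²/(2.3e-05 − [OH-]) = 1.8 × 10^-6
The 5% rule fails; solving [OH-]² + Kb·[OH-] − Kb·C₀ = 0 exactly:
[OH-] = (−Kb + √(Kb² + 4·Kb·C₀))/2 = 5.60 × 10^-6 M
pOH = 5.25, so pH = 14.00 − pOH = 8.75

pH = 8.75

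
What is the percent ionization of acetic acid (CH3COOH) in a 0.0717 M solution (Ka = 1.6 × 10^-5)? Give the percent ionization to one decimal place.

1.5%

CH3COOH ⇌ CH3COO- + H+; let x = [H+] at equilibrium.
x ≈ √(Ka·C₀) = √(1.6 × 10^-5 × 0.0717) = 1.07 × 10^-3 M
Fraction ionized = 1.07 × 10^-3 / 0.0717 = 0.0149 → 1.5%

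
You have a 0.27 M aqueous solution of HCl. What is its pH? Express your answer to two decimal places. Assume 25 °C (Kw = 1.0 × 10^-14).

pH = 0.57

HCl is a strong acid and dissociates completely, so [H+] = 0.27 M.
pH = -log(0.27) = 0.57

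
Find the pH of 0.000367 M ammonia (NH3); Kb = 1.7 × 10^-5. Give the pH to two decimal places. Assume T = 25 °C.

NH3 + H2O ⇌ NH4+ + OH-
Kb = [OH-]²/(0.000367 − [OH-]) = 1.7 × 10^-5
[OH-] is not negligible relative to C₀; solve [OH-]² + 1.7e-05·[OH-] − 6.24e-09 = 0.
[OH-] = [−1.7e-05 + √(1.7e-05² + 2.5e-08)]/2 = 7.09 × 10^-5 M
pOH = −log(7.09 × 10^-5) = 4.15; pH = 14.00 − 4.15 = 9.85

pH = 9.85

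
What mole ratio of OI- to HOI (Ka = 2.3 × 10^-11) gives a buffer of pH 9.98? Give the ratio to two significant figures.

pKa = -log(2.3 × 10^-11) = 10.638
pH = pKa + log(r) ⇒ log(r) = 9.98 − 10.638 = -0.658
r = [OI-]/[HOI] = 10^(-0.658) = 0.22

ratio = 0.22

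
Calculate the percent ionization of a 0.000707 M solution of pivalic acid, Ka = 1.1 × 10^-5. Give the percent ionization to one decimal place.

(CH3)3CCOOH ⇌ (CH3)3CCOO- + H+; let x = [H+] at equilibrium.
Solve x² + 1.1e-05x − 7.78e-09 = 0 → x = 8.29 × 10^-5 M
% ionization = x/C₀ × 100% = 8.29 × 10^-5/0.000707 × 100% = 11.7%

11.7%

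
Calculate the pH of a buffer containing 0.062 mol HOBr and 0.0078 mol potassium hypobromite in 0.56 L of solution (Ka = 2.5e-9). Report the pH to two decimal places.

pH = 7.70

pKa = −log(2.5 × 10^-9) = 8.602
pH = pKa + log([A⁻]/[HA]) = 8.602 + log(0.0078/0.062)
pH = 8.602 + (-0.900) = 7.70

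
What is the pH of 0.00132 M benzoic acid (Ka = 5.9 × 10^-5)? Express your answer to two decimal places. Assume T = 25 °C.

pH = 3.60

C6H5COOH ⇌ C6H5COO- + H+
From the ICE table, Ka = [H+]²/(0.00132 − [H+]) = 5.9 × 10^-5.
[H+] is not negligible relative to C₀; solve [H+]² + 5.9e-05·[H+] − 7.79e-08 = 0.
[H+] = [−5.9e-05 + √(5.9e-05² + 3.12e-07)]/2 = 2.51 × 10^-4 M
pH = −log[H+] = −log(2.51 × 10^-4) = 3.60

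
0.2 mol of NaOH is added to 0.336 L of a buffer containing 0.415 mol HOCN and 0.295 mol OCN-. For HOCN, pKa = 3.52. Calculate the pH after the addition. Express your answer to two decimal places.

pH = 3.88

OH- converts HOCN to OCN-: HOCN → 0.215 mol, OCN- → 0.495 mol.
pH = pKa + log([A⁻]/[HA]) = 3.52 + log(0.495/0.215) = 3.52 +0.362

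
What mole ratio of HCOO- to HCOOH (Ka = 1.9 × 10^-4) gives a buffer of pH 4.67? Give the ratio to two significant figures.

ratio = 8.9

pKa = -log(1.9 × 10^-4) = 3.721
pH = pKa + log(r) ⇒ log(r) = 4.67 − 3.721 = +0.949
r = [HCOO-]/[HCOOH] = 10^(+0.949) = 8.89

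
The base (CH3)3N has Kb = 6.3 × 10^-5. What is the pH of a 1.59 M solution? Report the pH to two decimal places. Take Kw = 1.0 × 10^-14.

(CH3)3N + H2O ⇌ (CH3)3NH+ + OH-
From the ICE table, Kb = x²/(1.59 − x) = 6.3 × 10^-5.
Neglecting x in the denominator: x = √(6.3 × 10^-5 × 1.59) = 1.00 × 10^-2 M
(x/C₀ = 0.63% < 5%, so the approximation holds.)
pOH = 2.00, so pH = 14.00 − pOH = 12.00

pH = 12.00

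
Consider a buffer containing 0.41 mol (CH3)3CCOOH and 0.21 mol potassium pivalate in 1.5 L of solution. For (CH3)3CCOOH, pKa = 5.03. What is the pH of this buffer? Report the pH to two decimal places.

pH = 4.74

Henderson–Hasselbalch: pH = pKa + log([(CH3)3CCOO-]/[(CH3)3CCOOH]) = 5.03 + log(0.21/0.41)
pH = 5.03 + (-0.291) = 4.74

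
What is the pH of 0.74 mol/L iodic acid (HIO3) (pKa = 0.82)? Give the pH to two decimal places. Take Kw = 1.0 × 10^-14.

HIO3 ⇌ IO3- + H+
Ka = 10^(−0.82) = 1.51 × 10^-1
From the ICE table, Ka = [H+]²/(0.74 − [H+]) = 1.51 × 10^-1.
Here C₀/Ka ≈ 4.9, so the small-[H+] approximation fails. Use the quadratic:
[H+] = (−Ka + √(Ka² + 4·Ka·C₀))/2 = 2.67 × 10^-1 M
pH = −log[H+] = −log(2.67 × 10^-1) = 0.57

pH = 0.57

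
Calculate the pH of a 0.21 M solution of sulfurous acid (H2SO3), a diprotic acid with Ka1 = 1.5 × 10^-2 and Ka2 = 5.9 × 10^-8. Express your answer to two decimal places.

pH = 1.31

Since Ka1 ≫ Ka2, the first ionization dominates [H+].
Ka1 = x²/(0.21 − x) = 1.5 × 10^-2
Solving the quadratic: x = (−Ka1 + √(Ka1² + 4·Ka1·C₀))/2 = 4.91 × 10^-2 M
pH = −log(4.91 × 10^-2) = 1.31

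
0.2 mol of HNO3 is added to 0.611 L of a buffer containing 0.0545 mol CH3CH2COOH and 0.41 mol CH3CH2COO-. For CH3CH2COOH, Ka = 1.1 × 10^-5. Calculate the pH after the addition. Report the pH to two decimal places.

After neutralization: n(CH3CH2COOH) = 0.255 mol, n(CH3CH2COO-) = 0.21 mol.
pKa = −log(1.1 × 10^-5) = 4.959
pH = pKa + log(n_CH3CH2COO-/n_CH3CH2COOH) = 4.959 + log(0.21/0.255) = 4.959 + (-0.084)

pH = 4.88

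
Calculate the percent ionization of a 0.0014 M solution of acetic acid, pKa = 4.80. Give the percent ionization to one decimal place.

CH3COOH ⇌ CH3COO- + H+; let x = [H+] at equilibrium.
Ka = 10^(−4.80) = 1.58 × 10^-5
Ka = x²/(C₀ − x); solving the quadratic gives x = 1.41 × 10^-4 M.
Fraction ionized = 1.41 × 10^-4 / 0.0014 = 0.1007 → 10.1%

10.1%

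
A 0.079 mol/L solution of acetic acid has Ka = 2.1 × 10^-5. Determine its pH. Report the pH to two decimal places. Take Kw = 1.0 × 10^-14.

CH3COOH ⇌ CH3COO- + H+
Ka = [H+]²/(0.079 − [H+]) = 2.1 × 10^-5
Neglecting [H+] in the denominator: [H+] = √(2.1 × 10^-5 × 0.079) = 1.29 × 10^-3 M
([H+]/C₀ = 1.6% < 5%, so the approximation holds.)
pH = −log(1.29 × 10^-3) = 2.89

pH = 2.89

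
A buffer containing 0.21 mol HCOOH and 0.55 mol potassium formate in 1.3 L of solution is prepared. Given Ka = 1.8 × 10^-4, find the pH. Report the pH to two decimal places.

pH = 4.16

pKa = −log(1.8 × 10^-4) = 3.745
Henderson–Hasselbalch: pH = pKa + log([HCOO-]/[HCOOH]) = 3.745 + log(0.55/0.21)
pH = 3.745 + (+0.418) = 4.16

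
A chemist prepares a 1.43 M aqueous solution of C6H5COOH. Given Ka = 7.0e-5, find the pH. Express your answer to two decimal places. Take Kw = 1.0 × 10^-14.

pH = 2.00

C6H5COOH ⇌ C6H5COO- + H+
From the ICE table, Ka = [H+]²/(1.43 − [H+]) = 7.0 × 10^-5.
Since Ka ≪ C₀, [H+] ≈ √(Ka·C₀) = 1.00 × 10^-2 M.
Check: 0.7% ionized — well under 5%, approximation valid.
pH = −log[H+] = −log(1.00 × 10^-2) = 2.00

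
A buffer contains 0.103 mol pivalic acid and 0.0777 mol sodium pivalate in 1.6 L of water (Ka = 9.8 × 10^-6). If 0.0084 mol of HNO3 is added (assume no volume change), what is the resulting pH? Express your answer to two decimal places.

After neutralization: n((CH3)3CCOOH) = 0.111 mol, n((CH3)3CCOO-) = 0.0693 mol.
pKa = −log(9.8 × 10^-6) = 5.009
pH = pKa + log(n_(CH3)3CCOO-/n_(CH3)3CCOOH) = 5.009 + log(0.0693/0.111) = 5.009 + (-0.205)

pH = 4.80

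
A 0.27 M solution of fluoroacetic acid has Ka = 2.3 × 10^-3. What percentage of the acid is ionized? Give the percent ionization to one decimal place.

FCH2COOH ⇌ FCH2COO- + H+; let x = [H+] at equilibrium.
Solve x² + 0.0023x − 0.000621 = 0 → x = 2.38 × 10^-2 M
Fraction ionized = 2.38 × 10^-2 / 0.27 = 0.0881 → 8.8%

8.8%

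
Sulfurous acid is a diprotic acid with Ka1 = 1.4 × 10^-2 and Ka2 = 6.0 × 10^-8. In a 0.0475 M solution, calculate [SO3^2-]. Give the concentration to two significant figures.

First ionization gives [H+] ≈ [HSO3-] = 1.97 × 10^-2 M.
Second step: Ka2 = [H+][SO3^2-]/[HSO3-] ≈ [SO3^2-] (since [H+] ≈ [HSO3-]).
So [SO3^2-] ≈ Ka2.

6.0 × 10^-8 M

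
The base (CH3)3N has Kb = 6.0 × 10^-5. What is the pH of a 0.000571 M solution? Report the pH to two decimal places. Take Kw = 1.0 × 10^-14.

(CH3)3N + H2O ⇌ (CH3)3NH+ + OH-
From the ICE table, Kb = [OH-]²/(0.000571 − [OH-]) = 6.0 × 10^-5.
The 5% rule fails; solving [OH-]² + Kb·[OH-] − Kb·C₀ = 0 exactly:
[OH-] = [−6e-05 + √(6e-05² + 1.37e-07)]/2 = 1.58 × 10^-4 M
pOH = −log(1.58 × 10^-4) = 3.80; pH = 14.00 − 3.80 = 10.20

pH = 10.20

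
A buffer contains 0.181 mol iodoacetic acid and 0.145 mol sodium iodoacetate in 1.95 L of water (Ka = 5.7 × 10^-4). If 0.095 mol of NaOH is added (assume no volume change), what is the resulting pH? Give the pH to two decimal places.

pH = 3.69

OH- converts ICH2COOH to ICH2COO-: ICH2COOH → 0.086 mol, ICH2COO- → 0.24 mol.
pKa = −log(5.7 × 10^-4) = 3.244
Henderson–Hasselbalch with mole ratio 0.24/0.086: pH = 3.244 + (+0.446)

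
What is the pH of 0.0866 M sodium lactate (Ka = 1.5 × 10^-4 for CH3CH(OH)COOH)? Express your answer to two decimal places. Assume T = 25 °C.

CH3CH(OH)COO- is the conjugate base of the weak acid CH3CH(OH)COOH.
Kb = Kw/Ka = 1.0×10^-14 / 1.5 × 10^-4 = 6.67 × 10^-11
From the ICE table, Kb = x²/(0.0866 − x) = 6.67 × 10^-11.
Neglecting x in the denominator: x = √(6.67 × 10^-11 × 0.0866) = 2.40 × 10^-6 M
Check: 0.0028% ionized — well under 5%, approximation valid.
pOH = −log(2.40 × 10^-6) = 5.62; pH = 14.00 − 5.62 = 8.38

pH = 8.38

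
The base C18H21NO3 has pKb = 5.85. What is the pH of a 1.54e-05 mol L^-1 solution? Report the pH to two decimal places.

pH = 8.60

C18H21NO3 + H2O ⇌ C18H22NO3+ + OH-
Kb = 10^(−5.85) = 1.41 × 10^-6
From the ICE table, Kb = [OH-]²/(1.54e-05 − [OH-]) = 1.41 × 10^-6.
Here C₀/Kb ≈ 10.9, so the small-[OH-] approximation fails. Use the quadratic:
[OH-] = (−Kb + √(Kb² + 4·Kb·C₀))/2 = 4.01 × 10^-6 M
pOH = 5.40, so pH = 14.00 − pOH = 8.60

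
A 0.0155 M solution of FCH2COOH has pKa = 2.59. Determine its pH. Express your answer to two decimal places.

pH = 2.29

FCH2COOH ⇌ FCH2COO- + H+
Ka = 10^(−2.59) = 2.57 × 10^-3
From the ICE table, Ka = x²/(0.0155 − x) = 2.57 × 10^-3.
The 5% rule fails; solving x² + Ka·x − Ka·C₀ = 0 exactly:
x = (−Ka + √(Ka² + 4·Ka·C₀))/2 = 5.16 × 10^-3 M
pH = −log(5.16 × 10^-3) = 2.29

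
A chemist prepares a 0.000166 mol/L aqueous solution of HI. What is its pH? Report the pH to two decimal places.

pH = 3.78

HI is a strong acid and dissociates completely, so [H+] = 0.000166 M.
pH = -log(0.000166) = 3.78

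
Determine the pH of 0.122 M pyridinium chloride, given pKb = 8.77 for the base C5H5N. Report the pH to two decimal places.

pH = 3.07

C5H5NH+ is the conjugate acid of the weak base C5H5N.
Kb = 10^(−8.77) = 1.70 × 10^-9
Ka = Kw/Kb = 1.0×10^-14 / 1.70 × 10^-9 = 5.88 × 10^-6
Ka = [H+]²/(0.122 − [H+]) = 5.88 × 10^-6
Assume [H+] ≪ 0.122: [H+] ≈ √(5.88 × 10^-6 × 0.122) = 8.47 × 10^-4 M
Check: 0.69% ionized — well under 5%, approximation valid.
pH = −log[H+] = −log(8.47 × 10^-4) = 3.07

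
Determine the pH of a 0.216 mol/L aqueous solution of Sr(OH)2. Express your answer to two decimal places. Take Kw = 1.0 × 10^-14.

pH = 13.64

Sr(OH)2 is a strong base (each formula unit releases 2 OH-); [OH-] = 0.432 M.
pOH = -log(0.432) = 0.36
pH = 14.00 - 0.36 = 13.64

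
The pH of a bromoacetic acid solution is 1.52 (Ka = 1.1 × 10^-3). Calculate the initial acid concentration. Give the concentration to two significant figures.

[H+] = 10^(-1.52) = 3.02 × 10^-2 M = x
Ka = x²/(C₀ − x) ⇒ C₀ = x + x²/Ka
C₀ = 3.02 × 10^-2 + (3.02 × 10^-2)²/(1.1 × 10^-3) = 8.59 × 10^-1 M

C₀ = 8.6 × 10^-1 M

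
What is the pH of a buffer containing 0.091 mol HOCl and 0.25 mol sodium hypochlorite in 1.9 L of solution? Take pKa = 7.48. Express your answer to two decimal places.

pH = 7.92

Using pH = pKa + log([base]/[acid]) with [base]/[acid] = 0.25/0.091:
pH = 7.48 + (+0.439) = 7.92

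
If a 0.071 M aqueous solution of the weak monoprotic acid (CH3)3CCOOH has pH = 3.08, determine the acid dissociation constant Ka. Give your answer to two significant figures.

[H+] = 10^(-3.08) = 8.32 × 10^-4 M
At equilibrium [HA] = 0.071 − 8.32 × 10^-4 = 7.02 × 10^-2 M
Ka = [H+][A-]/[HA] = (8.32 × 10^-4)² / 7.02 × 10^-2 = 9.9 × 10^-6

Ka = 9.9 × 10^-6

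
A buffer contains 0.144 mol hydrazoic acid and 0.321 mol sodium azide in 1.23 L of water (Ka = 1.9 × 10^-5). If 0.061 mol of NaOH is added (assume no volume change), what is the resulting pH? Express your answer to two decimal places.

OH- converts HN3 to N3-: HN3 → 0.083 mol, N3- → 0.382 mol.
pKa = −log(1.9 × 10^-5) = 4.721
pH = pKa + log([A⁻]/[HA]) = 4.721 + log(0.382/0.083) = 4.721 +0.663

pH = 5.38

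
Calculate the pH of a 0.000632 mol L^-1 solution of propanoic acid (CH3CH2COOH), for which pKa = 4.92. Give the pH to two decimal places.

pH = 4.09

CH3CH2COOH ⇌ CH3CH2COO- + H+
Ka = 10^(−4.92) = 1.20 × 10^-5
From the ICE table, Ka = [H+]²/(0.000632 − [H+]) = 1.20 × 10^-5.
The 5% rule fails; solving [H+]² + Ka·[H+] − Ka·C₀ = 0 exactly:
[H+] = [−1.2e-05 + √(1.2e-05² + 3.03e-08)]/2 = 8.13 × 10^-5 M
pH = −log[H+] = −log(8.13 × 10^-5) = 4.09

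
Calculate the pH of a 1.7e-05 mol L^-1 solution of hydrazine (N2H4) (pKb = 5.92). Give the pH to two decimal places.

N2H4 + H2O ⇌ N2H5+ + OH-
Kb = 10^(−5.92) = 1.20 × 10^-6
From the ICE table, Kb = x²/(1.7e-05 − x) = 1.20 × 10^-6.
The 5% rule fails; solving x² + Kb·x − Kb·C₀ = 0 exactly:
x = [−1.2e-06 + √(1.2e-06² + 8.16e-11)]/2 = 3.96 × 10^-6 M
pOH = 5.40, so pH = 14.00 − pOH = 8.60

pH = 8.60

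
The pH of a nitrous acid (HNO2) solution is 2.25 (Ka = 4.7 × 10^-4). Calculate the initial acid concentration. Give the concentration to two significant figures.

[H+] = 10^(-2.25) = 5.62 × 10^-3 M = x
Ka = x²/(C₀ − x) ⇒ C₀ = x + x²/Ka
C₀ = 5.62 × 10^-3 + (5.62 × 10^-3)²/(4.7 × 10^-4) = 7.28 × 10^-2 M

C₀ = 7.3 × 10^-2 M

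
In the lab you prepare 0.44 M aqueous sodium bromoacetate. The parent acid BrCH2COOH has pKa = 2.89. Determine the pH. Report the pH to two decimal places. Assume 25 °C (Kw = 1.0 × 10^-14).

BrCH2COO- is the conjugate base of the weak acid BrCH2COOH.
Ka = 10^(−2.89) = 1.29 × 10^-3
Kb = Kw/Ka = 1.0×10^-14 / 1.29 × 10^-3 = 7.75 × 10^-12
From the ICE table, Kb = [OH-]²/(0.44 − [OH-]) = 7.75 × 10^-12.
Neglecting [OH-] in the denominator: [OH-] = √(7.75 × 10^-12 × 0.44) = 1.85 × 10^-6 M
Check: 0.00042% ionized — well under 5%, approximation valid.
pOH = −log(1.85 × 10^-6) = 5.73; pH = 14.00 − 5.73 = 8.27

pH = 8.27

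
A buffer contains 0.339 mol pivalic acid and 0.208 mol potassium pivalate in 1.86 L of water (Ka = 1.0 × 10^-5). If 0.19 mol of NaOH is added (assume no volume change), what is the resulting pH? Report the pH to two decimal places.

pH = 5.43

OH- converts (CH3)3CCOOH to (CH3)3CCOO-: (CH3)3CCOOH → 0.149 mol, (CH3)3CCOO- → 0.398 mol.
pKa = −log(1.0 × 10^-5) = 5.000
Henderson–Hasselbalch with mole ratio 0.398/0.149: pH = 5.000 + (+0.427)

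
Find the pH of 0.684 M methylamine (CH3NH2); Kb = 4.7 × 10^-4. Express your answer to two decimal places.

CH3NH2 + H2O ⇌ CH3NH3+ + OH-
Kb = [OH-]²/(0.684 − [OH-]) = 4.7 × 10^-4
Assume [OH-] ≪ 0.684: [OH-] ≈ √(4.7 × 10^-4 × 0.684) = 1.79 × 10^-2 M
Check: 2.6% ionized — well under 5%, approximation valid.
pOH = −log(1.79 × 10^-2) = 1.75; pH = 14.00 − 1.75 = 12.25

pH = 12.25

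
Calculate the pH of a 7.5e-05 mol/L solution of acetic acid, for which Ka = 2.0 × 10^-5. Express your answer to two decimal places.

pH = 4.52

CH3COOH ⇌ CH3COO- + H+
Ka = x²/(7.5e-05 − x) = 2.0 × 10^-5
Here C₀/Ka ≈ 3.75, so the small-x approximation fails. Use the quadratic:
x = (−Ka + √(Ka² + 4·Ka·C₀))/2 = 3.00 × 10^-5 M
pH = −log[H+] = −log(3.00 × 10^-5) = 4.52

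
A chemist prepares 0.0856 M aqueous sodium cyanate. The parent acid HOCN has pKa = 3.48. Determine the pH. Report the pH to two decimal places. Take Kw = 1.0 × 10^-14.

OCN- is the conjugate base of the weak acid HOCN.
Ka = 10^(−3.48) = 3.31 × 10^-4
Kb = Kw/Ka = 1.0×10^-14 / 3.31 × 10^-4 = 3.02 × 10^-11
Kb = [OH-]²/(0.0856 − [OH-]) = 3.02 × 10^-11
Neglecting [OH-] in the denominator: [OH-] = √(3.02 × 10^-11 × 0.0856) = 1.61 × 10^-6 M
([OH-]/C₀ = 0.0019% < 5%, so the approximation holds.)
pOH = −log(1.61 × 10^-6) = 5.79; pH = 14.00 − 5.79 = 8.21

pH = 8.21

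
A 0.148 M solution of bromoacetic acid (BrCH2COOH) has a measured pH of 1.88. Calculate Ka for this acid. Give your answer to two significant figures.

[H+] = 10^(-1.88) = 1.32 × 10^-2 M
At equilibrium [HA] = 0.148 − 1.32 × 10^-2 = 1.35 × 10^-1 M
Ka = [H+][A-]/[HA] = (1.32 × 10^-2)² / 1.35 × 10^-1 = 1.3 × 10^-3

Ka = 1.3 × 10^-3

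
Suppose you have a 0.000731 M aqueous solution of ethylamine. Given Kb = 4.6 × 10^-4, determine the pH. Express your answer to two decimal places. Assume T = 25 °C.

C2H5NH2 + H2O ⇌ C2H5NH3+ + OH-
From the ICE table, Kb = x²/(0.000731 − x) = 4.6 × 10^-4.
x is not negligible relative to C₀; solve x² + 0.00046·x − 3.36e-07 = 0.
x = (−Kb + √(Kb² + 4·Kb·C₀))/2 = 3.94 × 10^-4 M
pOH = −log(3.94 × 10^-4) = 3.40; pH = 14.00 − 3.40 = 10.60

pH = 10.60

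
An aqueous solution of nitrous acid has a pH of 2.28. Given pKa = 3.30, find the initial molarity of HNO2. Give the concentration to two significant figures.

[H+] = 10^(-2.28) = 5.25 × 10^-3 M = x
Ka = 10^(−3.30) = 5.01 × 10^-4
Ka = x²/(C₀ − x) ⇒ C₀ = x + x²/Ka
C₀ = 5.25 × 10^-3 + (5.25 × 10^-3)²/(5.01 × 10^-4) = 6.03 × 10^-2 M

C₀ = 6.0 × 10^-2 M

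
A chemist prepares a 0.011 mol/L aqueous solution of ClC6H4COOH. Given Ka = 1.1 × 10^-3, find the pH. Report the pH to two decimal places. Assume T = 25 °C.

ClC6H4COOH ⇌ ClC6H4COO- + H+
From the ICE table, Ka = [H+]²/(0.011 − [H+]) = 1.1 × 10^-3.
The 5% rule fails; solving [H+]² + Ka·[H+] − Ka·C₀ = 0 exactly:
[H+] = [−0.0011 + √(0.0011² + 4.84e-05)]/2 = 2.97 × 10^-3 M
pH = −log(2.97 × 10^-3) = 2.53

pH = 2.53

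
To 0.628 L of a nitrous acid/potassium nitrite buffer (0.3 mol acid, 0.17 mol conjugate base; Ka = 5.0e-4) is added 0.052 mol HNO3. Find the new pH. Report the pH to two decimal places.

pH = 2.83

Added H+ converts NO2- to HNO2: HNO2 → 0.352 mol, NO2- → 0.118 mol.
pKa = −log(5.0 × 10^-4) = 3.301
Henderson–Hasselbalch with mole ratio 0.118/0.352: pH = 3.301 + (-0.475)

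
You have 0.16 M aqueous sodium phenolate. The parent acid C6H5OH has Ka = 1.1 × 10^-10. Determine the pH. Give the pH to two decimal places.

C6H5O- is the conjugate base of the weak acid C6H5OH.
Kb = Kw/Ka = 1.0×10^-14 / 1.1 × 10^-10 = 9.09 × 10^-5
From the ICE table, Kb = [OH-]²/(0.16 − [OH-]) = 9.09 × 10^-5.
Assume [OH-] ≪ 0.16: [OH-] ≈ √(9.09 × 10^-5 × 0.16) = 3.81 × 10^-3 M
([OH-]/C₀ = 2.4% < 5%, so the approximation holds.)
pOH = −log(3.81 × 10^-3) = 2.42; pH = 14.00 − 2.42 = 11.58

pH = 11.58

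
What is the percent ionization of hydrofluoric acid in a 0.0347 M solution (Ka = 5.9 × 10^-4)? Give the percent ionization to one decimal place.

12.2%

HF ⇌ F- + H+; let x = [H+] at equilibrium.
Solve x² + 0.00059x − 2.05e-05 = 0 → x = 4.24 × 10^-3 M
% ionization = x/C₀ × 100% = 4.24 × 10^-3/0.0347 × 100% = 12.2%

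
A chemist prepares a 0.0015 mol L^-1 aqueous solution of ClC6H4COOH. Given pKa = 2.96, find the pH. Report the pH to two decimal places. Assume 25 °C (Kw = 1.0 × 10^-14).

pH = 3.07

ClC6H4COOH ⇌ ClC6H4COO- + H+
Ka = 10^(−2.96) = 1.10 × 10^-3
Ka = [H+]²/(0.0015 − [H+]) = 1.10 × 10^-3
Here C₀/Ka ≈ 1.36, so the small-[H+] approximation fails. Use the quadratic:
[H+] = [−0.0011 + √(0.0011² + 6.6e-06)]/2 = 8.47 × 10^-4 M
pH = −log(8.47 × 10^-4) = 3.07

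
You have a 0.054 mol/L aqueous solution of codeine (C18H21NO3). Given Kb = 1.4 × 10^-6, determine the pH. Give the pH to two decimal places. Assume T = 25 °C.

C18H21NO3 + H2O ⇌ C18H22NO3+ + OH-
Kb = [OH-]²/(0.054 − [OH-]) = 1.4 × 10^-6
Neglecting [OH-] in the denominator: [OH-] = √(1.4 × 10^-6 × 0.054) = 2.75 × 10^-4 M
pOH = 3.56, so pH = 14.00 − pOH = 10.44

pH = 10.44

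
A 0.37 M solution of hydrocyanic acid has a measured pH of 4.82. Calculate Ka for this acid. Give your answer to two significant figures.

Ka = 6.2 × 10^-10

[H+] = 10^(-4.82) = 1.51 × 10^-5 M
At equilibrium [HA] = 0.37 − 1.51 × 10^-5 = 3.70 × 10^-1 M
Ka = [H+][A-]/[HA] = (1.51 × 10^-5)² / 3.70 × 10^-1 = 6.2 × 10^-10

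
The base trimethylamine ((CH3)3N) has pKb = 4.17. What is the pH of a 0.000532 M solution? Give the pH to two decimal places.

(CH3)3N + H2O ⇌ (CH3)3NH+ + OH-
Kb = 10^(−4.17) = 6.76 × 10^-5
Kb = [OH-]²/(0.000532 − [OH-]) = 6.76 × 10^-5
[OH-] is not negligible relative to C₀; solve [OH-]² + 6.76e-05·[OH-] − 3.6e-08 = 0.
[OH-] = (−Kb + √(Kb² + 4·Kb·C₀))/2 = 1.59 × 10^-4 M
pOH = 3.80, so pH = 14.00 − pOH = 10.20

pH = 10.20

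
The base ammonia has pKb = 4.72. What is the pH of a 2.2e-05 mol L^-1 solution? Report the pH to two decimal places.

NH3 + H2O ⇌ NH4+ + OH-
Kb = 10^(−4.72) = 1.91 × 10^-5
Kb = [OH-]²/(2.2e-05 − [OH-]) = 1.91 × 10^-5
Here C₀/Kb ≈ 1.15, so the small-[OH-] approximation fails. Use the quadratic:
[OH-] = (−Kb + √(Kb² + 4·Kb·C₀))/2 = 1.31 × 10^-5 M
pOH = −log(1.31 × 10^-5) = 4.88; pH = 14.00 − 4.88 = 9.12

pH = 9.12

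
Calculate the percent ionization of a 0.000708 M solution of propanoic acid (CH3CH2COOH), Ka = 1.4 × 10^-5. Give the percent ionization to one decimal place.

13.1%

CH3CH2COOH ⇌ CH3CH2COO- + H+; let x = [H+] at equilibrium.
Solve x² + 1.4e-05x − 9.91e-09 = 0 → x = 9.28 × 10^-5 M
Fraction ionized = 9.28 × 10^-5 / 0.000708 = 0.1311 → 13.1%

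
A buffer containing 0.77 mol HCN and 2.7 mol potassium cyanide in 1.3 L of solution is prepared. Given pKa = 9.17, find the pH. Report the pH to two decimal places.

Using pH = pKa + log([base]/[acid]) with [base]/[acid] = 2.7/0.77:
pH = 9.17 + (+0.545) = 9.71

pH = 9.71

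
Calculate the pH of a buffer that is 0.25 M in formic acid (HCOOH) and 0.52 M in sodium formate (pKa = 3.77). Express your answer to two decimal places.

pH = 4.09

pH = pKa + log([A⁻]/[HA]) = 3.77 + log(0.52/0.25)
pH = 3.77 + (+0.318) = 4.09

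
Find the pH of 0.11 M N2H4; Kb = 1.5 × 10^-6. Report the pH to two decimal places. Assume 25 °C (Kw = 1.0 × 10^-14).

pH = 10.61

N2H4 + H2O ⇌ N2H5+ + OH-
Kb = x²/(0.11 − x) = 1.5 × 10^-6
Assume x ≪ 0.11: x ≈ √(1.5 × 10^-6 × 0.11) = 4.06 × 10^-4 M
pOH = 3.39, so pH = 14.00 − pOH = 10.61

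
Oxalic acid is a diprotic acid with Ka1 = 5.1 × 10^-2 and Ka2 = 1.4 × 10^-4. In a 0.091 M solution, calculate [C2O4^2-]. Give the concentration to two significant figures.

First ionization gives [H+] ≈ [HC2O4-] = 4.72 × 10^-2 M.
Second step: Ka2 = [H+][C2O4^2-]/[HC2O4-] ≈ [C2O4^2-] (since [H+] ≈ [HC2O4-]).
So [C2O4^2-] ≈ Ka2.

1.4 × 10^-4 M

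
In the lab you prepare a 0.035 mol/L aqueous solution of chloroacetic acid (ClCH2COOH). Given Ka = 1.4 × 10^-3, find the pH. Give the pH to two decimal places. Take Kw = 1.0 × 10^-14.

pH = 2.20

ClCH2COOH ⇌ ClCH2COO- + H+
Let x = [H+] at equilibrium. Ka = x²/(0.035 − x).
Here C₀/Ka ≈ 25, so the small-x approximation fails. Use the quadratic:
x = [−0.0014 + √(0.0014² + 0.000196)]/2 = 6.33 × 10^-3 M
pH = −log(6.33 × 10^-3) = 2.20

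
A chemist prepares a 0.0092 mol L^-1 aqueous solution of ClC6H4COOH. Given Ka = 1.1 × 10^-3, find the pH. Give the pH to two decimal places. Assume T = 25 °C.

pH = 2.57

ClC6H4COOH ⇌ ClC6H4COO- + H+
From the ICE table, Ka = x²/(0.0092 − x) = 1.1 × 10^-3.
x is not negligible relative to C₀; solve x² + 0.0011·x − 1.01e-05 = 0.
x = [−0.0011 + √(0.0011² + 4.05e-05)]/2 = 2.68 × 10^-3 M
pH = −log(2.68 × 10^-3) = 2.57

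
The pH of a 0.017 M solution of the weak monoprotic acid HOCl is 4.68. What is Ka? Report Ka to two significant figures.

Ka = 2.6 × 10^-8

[H+] = 10^(-4.68) = 2.09 × 10^-5 M
At equilibrium [HA] = 0.017 − 2.09 × 10^-5 = 1.70 × 10^-2 M
Ka = [H+][A-]/[HA] = (2.09 × 10^-5)² / 1.70 × 10^-2 = 2.6 × 10^-8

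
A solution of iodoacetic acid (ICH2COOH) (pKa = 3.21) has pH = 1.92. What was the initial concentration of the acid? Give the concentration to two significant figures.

C₀ = 2.5 × 10^-1 M

[H+] = 10^(-1.92) = 1.20 × 10^-2 M = x
Ka = 10^(−3.21) = 6.17 × 10^-4
Ka = x²/(C₀ − x) ⇒ C₀ = x + x²/Ka
C₀ = 1.20 × 10^-2 + (1.20 × 10^-2)²/(6.17 × 10^-4) = 2.45 × 10^-1 M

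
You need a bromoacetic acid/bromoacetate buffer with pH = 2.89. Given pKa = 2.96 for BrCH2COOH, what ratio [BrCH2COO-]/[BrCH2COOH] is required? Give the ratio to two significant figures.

pH = pKa + log(r) ⇒ log(r) = 2.89 − 2.96 = -0.07
r = [BrCH2COO-]/[BrCH2COOH] = 10^(-0.07) = 0.851

ratio = 0.85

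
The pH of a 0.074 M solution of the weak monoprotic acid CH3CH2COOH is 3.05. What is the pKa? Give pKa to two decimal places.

[H+] = 10^(-3.05) = 8.91 × 10^-4 M
At equilibrium [HA] = 0.074 − 8.91 × 10^-4 = 7.31 × 10^-2 M
Ka = [H+][A-]/[HA] = (8.91 × 10^-4)² / 7.31 × 10^-2 = 1.09 × 10^-5
pKa = -log(1.09 × 10^-5) = 4.96

pKa = 4.96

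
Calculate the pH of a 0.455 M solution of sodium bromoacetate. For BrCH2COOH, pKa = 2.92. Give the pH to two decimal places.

pH = 8.29

BrCH2COO- is the conjugate base of the weak acid BrCH2COOH.
Ka = 10^(−2.92) = 1.20 × 10^-3
Kb = Kw/Ka = 1.0×10^-14 / 1.20 × 10^-3 = 8.33 × 10^-12
Kb = x²/(0.455 − x) = 8.33 × 10^-12
Neglecting x in the denominator: x = √(8.33 × 10^-12 × 0.455) = 1.95 × 10^-6 M
pOH = 5.71, so pH = 14.00 − pOH = 8.29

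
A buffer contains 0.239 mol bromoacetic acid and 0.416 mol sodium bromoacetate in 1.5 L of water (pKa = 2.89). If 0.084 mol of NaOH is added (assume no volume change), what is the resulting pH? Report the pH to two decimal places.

After neutralization: n(BrCH2COOH) = 0.155 mol, n(BrCH2COO-) = 0.5 mol.
pH = pKa + log(n_BrCH2COO-/n_BrCH2COOH) = 2.89 + log(0.5/0.155) = 2.89 + (+0.509)

pH = 3.40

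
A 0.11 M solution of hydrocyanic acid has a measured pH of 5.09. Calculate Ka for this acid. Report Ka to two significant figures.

Ka = 6.0 × 10^-10

[H+] = 10^(-5.09) = 8.13 × 10^-6 M
At equilibrium [HA] = 0.11 − 8.13 × 10^-6 = 1.10 × 10^-1 M
Ka = [H+][A-]/[HA] = (8.13 × 10^-6)² / 1.10 × 10^-1 = 6.0 × 10^-10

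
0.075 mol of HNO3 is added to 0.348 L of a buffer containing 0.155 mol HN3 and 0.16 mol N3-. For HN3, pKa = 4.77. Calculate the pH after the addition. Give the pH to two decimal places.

pH = 4.34

After neutralization: n(HN3) = 0.23 mol, n(N3-) = 0.085 mol.
pH = pKa + log(n_N3-/n_HN3) = 4.77 + log(0.085/0.23) = 4.77 + (-0.432)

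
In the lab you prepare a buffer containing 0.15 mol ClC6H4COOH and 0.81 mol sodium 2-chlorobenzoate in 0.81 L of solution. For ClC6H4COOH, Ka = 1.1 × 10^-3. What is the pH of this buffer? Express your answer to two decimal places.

pKa = −log(1.1 × 10^-3) = 2.959
Using pH = pKa + log([base]/[acid]) with [base]/[acid] = 0.81/0.15:
pH = 2.959 + (+0.732) = 3.69

pH = 3.69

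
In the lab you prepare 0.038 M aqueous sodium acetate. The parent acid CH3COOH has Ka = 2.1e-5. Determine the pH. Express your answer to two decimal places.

CH3COO- is the conjugate base of the weak acid CH3COOH.
Kb = Kw/Ka = 1.0×10^-14 / 2.1 × 10^-5 = 4.76 × 10^-10
Kb = [OH-]²/(0.038 − [OH-]) = 4.76 × 10^-10
Since Kb ≪ C₀, [OH-] ≈ √(Kb·C₀) = 4.25 × 10^-6 M.
([OH-]/C₀ = 0.011% < 5%, so the approximation holds.)
pOH = −log(4.25 × 10^-6) = 5.37; pH = 14.00 − 5.37 = 8.63

pH = 8.63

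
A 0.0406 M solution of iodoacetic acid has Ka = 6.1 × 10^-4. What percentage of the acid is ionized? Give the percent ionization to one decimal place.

11.5%

ICH2COOH ⇌ ICH2COO- + H+; let x = [H+] at equilibrium.
Ka = x²/(C₀ − x); solving the quadratic gives x = 4.68 × 10^-3 M.
% ionization = x/C₀ × 100% = 4.68 × 10^-3/0.0406 × 100% = 11.5%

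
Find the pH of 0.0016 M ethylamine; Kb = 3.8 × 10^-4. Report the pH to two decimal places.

pH = 10.79

C2H5NH2 + H2O ⇌ C2H5NH3+ + OH-
Kb = [OH-]²/(0.0016 − [OH-]) = 3.8 × 10^-4
The 5% rule fails; solving [OH-]² + Kb·[OH-] − Kb·C₀ = 0 exactly:
[OH-] = [−0.00038 + √(0.00038² + 2.43e-06)]/2 = 6.13 × 10^-4 M
pOH = −log(6.13 × 10^-4) = 3.21; pH = 14.00 − 3.21 = 10.79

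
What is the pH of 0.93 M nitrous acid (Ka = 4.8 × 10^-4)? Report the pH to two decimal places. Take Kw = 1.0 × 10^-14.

HNO2 ⇌ NO2- + H+
Ka = [H+]²/(0.93 − [H+]) = 4.8 × 10^-4
Neglecting [H+] in the denominator: [H+] = √(4.8 × 10^-4 × 0.93) = 2.11 × 10^-2 M
pH = −log(2.11 × 10^-2) = 1.68

pH = 1.68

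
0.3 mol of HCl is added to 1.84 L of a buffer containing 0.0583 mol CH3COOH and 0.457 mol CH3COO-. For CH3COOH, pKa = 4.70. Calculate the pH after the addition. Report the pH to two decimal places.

Added H+ converts CH3COO- to CH3COOH: CH3COOH → 0.358 mol, CH3COO- → 0.157 mol.
pH = pKa + log(n_CH3COO-/n_CH3COOH) = 4.70 + log(0.157/0.358) = 4.70 + (-0.358)

pH = 4.34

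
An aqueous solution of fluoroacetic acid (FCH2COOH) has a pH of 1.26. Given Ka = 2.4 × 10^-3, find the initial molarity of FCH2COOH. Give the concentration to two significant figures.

[H+] = 10^(-1.26) = 5.50 × 10^-2 M = x
Ka = x²/(C₀ − x) ⇒ C₀ = x + x²/Ka
C₀ = 5.50 × 10^-2 + (5.50 × 10^-2)²/(2.4 × 10^-3) = 1.32 M

C₀ = 1.3 M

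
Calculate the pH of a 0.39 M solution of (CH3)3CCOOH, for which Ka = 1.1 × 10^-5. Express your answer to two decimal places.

pH = 2.68

(CH3)3CCOOH ⇌ (CH3)3CCOO- + H+
From the ICE table, Ka = x²/(0.39 − x) = 1.1 × 10^-5.
Neglecting x in the denominator: x = √(1.1 × 10^-5 × 0.39) = 2.07 × 10^-3 M
pH = −log(2.07 × 10^-3) = 2.68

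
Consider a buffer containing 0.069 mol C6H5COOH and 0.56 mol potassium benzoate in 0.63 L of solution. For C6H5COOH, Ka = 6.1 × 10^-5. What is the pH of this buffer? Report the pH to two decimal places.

pH = 5.12

pKa = −log(6.1 × 10^-5) = 4.215
Henderson–Hasselbalch: pH = pKa + log([C6H5COO-]/[C6H5COOH]) = 4.215 + log(0.56/0.069)
pH = 4.215 + (+0.909) = 5.12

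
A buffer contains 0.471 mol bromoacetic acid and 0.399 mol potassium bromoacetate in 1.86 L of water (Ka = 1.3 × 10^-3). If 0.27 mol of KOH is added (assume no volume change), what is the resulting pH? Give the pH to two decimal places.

OH- converts BrCH2COOH to BrCH2COO-: BrCH2COOH → 0.201 mol, BrCH2COO- → 0.669 mol.
pKa = −log(1.3 × 10^-3) = 2.886
pH = pKa + log(n_BrCH2COO-/n_BrCH2COOH) = 2.886 + log(0.669/0.201) = 2.886 + (+0.522)

pH = 3.41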